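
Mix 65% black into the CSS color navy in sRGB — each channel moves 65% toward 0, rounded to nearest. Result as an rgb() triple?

rgb(0, 0, 45)

CSS navy is rgb(0, 0, 128).
A 65% shade moves each channel 65% toward 0:
  R: 0 + 0.65×(0−0) = 0 + 0 = 0 → 0
  G: 0 + 0.65×(0−0) = 0 + 0 = 0 → 0
  B: 128 − 83.2 = 44.8 → 45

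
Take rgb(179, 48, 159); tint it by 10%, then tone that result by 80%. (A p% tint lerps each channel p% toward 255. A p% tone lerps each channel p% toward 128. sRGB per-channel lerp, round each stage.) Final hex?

A 10% tint moves each channel 10% toward 255:
  R: 179 + 0.1×(255−179) = 179 + 7.6 = 186.6 → 187
  G: 48 + 20.7 = 68.7 → 69
  B: 159 + 9.6 = 168.6 → 169
After the tint: rgb(187, 69, 169) = #BB45A9.
An 80% tone moves each channel 80% toward 128:
  R: 187 + 0.8×(128−187) = 187 − 47.2 = 139.8 → 140
  G: 69 + 0.8×(128−69) = 69 + 47.2 = 116.2 → 116
  B: 169 − 32.8 = 136.2 → 136
rgb(140, 116, 136) = #8C7488.

#8C7488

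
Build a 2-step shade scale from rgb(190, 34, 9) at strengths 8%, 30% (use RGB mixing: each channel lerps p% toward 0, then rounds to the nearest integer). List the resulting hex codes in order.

8%: (190 − 15.2 = 174.8→175, 34 − 2.72 = 31.28→31, 9 − 0.72 = 8.28→8) → #af1f08
30%: (190 − 57 = 133→133, 34 − 10.2 = 23.8→24, 9 − 2.7 = 6.3→6) → #851806

#af1f08, #851806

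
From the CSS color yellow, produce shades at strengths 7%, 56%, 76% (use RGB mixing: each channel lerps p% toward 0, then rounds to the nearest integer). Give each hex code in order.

#EDED00, #707000, #3D3D00

CSS yellow is rgb(255, 255, 0).
7%: (255 − 17.85 = 237.15→237, 255 − 17.85 = 237.15→237, 0→0) → #EDED00
56%: (255 − 142.8 = 112.2→112, 255 − 142.8 = 112.2→112, 0→0) → #707000
76%: (255 − 193.8 = 61.2→61, 255 − 193.8 = 61.2→61, 0→0) → #3D3D00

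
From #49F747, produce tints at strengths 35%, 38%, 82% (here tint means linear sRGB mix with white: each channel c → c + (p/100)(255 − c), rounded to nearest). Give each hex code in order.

#49F747 is rgb(73, 247, 71).
35%: (73 + 63.7 = 136.7→137, 247 + 2.8 = 249.8→250, 71 + 64.4 = 135.4→135) → #89FA87
38%: (73 + 69.16 = 142.16→142, 247 + 3.04 = 250.04→250, 71 + 69.92 = 140.92→141) → #8EFA8D
82%: (73 + 149.24 = 222.24→222, 247 + 6.56 = 253.56→254, 71 + 150.88 = 221.88→222) → #DEFEDE

#89FA87, #8EFA8D, #DEFEDE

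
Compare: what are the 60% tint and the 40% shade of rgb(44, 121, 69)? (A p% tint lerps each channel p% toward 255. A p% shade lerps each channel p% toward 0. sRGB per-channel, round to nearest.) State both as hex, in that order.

#abc9b5, #1a4929

60% tint:
  R: 44 + 0.6×(255−44) = 44 + 126.6 = 170.6 → 171
  G: 121 + 0.6×(255−121) = 121 + 80.4 = 201.4 → 201
  B: 69 + 0.6×(255−69) = 69 + 111.6 = 180.6 → 181
  → #abc9b5
40% shade:
  R: 44 + 0.4×(0−44) = 44 − 17.6 = 26.4 → 26
  G: 121 + 0.4×(0−121) = 121 − 48.4 = 72.6 → 73
  B: 69 + 0.4×(0−69) = 69 − 27.6 = 41.4 → 41
  → #1a4929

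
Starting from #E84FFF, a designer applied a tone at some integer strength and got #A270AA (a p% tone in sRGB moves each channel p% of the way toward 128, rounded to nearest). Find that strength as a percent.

67%

#E84FFF is rgb(232, 79, 255); #A270AA is rgb(162, 112, 170).
On the B channel (widest range): 170 ≈ 255 + (p/100)(128 − 255), so p ≈ 100×(170 − 255)/(128 − 255) = -8500/-127 = 66.93.
p = 67 reproduces all three channels after rounding.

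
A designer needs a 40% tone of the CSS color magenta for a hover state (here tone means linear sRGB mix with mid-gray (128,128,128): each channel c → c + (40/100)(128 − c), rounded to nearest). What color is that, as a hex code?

#CC33CC

CSS magenta is rgb(255, 0, 255).
Per channel, c → c + 0.4(128 − c):
  R: 255 + 0.4×(128−255) = 255 − 50.8 = 204.2 → 204
  G: 0 + 0.4×(128−0) = 0 + 51.2 = 51.2 → 51
  B: 255 + 0.4×(128−255) = 255 − 50.8 = 204.2 → 204
rgb(204, 51, 204) = #CC33CC.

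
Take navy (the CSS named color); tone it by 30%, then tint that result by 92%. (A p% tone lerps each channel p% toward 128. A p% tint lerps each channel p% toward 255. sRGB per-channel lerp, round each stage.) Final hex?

CSS navy is rgb(0, 0, 128).
A 30% tone moves each channel 30% toward 128:
  R: 0 + 38.4 = 38.4 → 38
  G: 0 + 0.3×(128−0) = 0 + 38.4 = 38.4 → 38
  B: 128 + 0.3×(128−128) = 128 + 0 = 128 → 128
After the tone: rgb(38, 38, 128) = #262680.
Per channel, c → c + 0.92(255 − c):
  R: 38 + 0.92×(255−38) = 38 + 199.64 = 237.64 → 238
  G: 38 + 0.92×(255−38) = 38 + 199.64 = 237.64 → 238
  B: 128 + 0.92×(255−128) = 128 + 116.84 = 244.84 → 245
rgb(238, 238, 245) = #EEEEF5.

#EEEEF5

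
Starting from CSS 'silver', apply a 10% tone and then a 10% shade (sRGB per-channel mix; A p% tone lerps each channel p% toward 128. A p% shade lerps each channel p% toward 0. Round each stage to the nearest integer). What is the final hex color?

#A7A7A7

CSS silver is rgb(192, 192, 192).
Lerp each channel 10% toward 128:
  R: 192 − 6.4 = 185.6 → 186
  G: 192 + 0.1×(128−192) = 192 − 6.4 = 185.6 → 186
  B: 192 + 0.1×(128−192) = 192 − 6.4 = 185.6 → 186
After the tone: rgb(186, 186, 186) = #BABABA.
A 10% shade moves each channel 10% toward 0:
  R: 186 + 0.1×(0−186) = 186 − 18.6 = 167.4 → 167
  G: 186 + 0.1×(0−186) = 186 − 18.6 = 167.4 → 167
  B: 186 + 0.1×(0−186) = 186 − 18.6 = 167.4 → 167
rgb(167, 167, 167) = #A7A7A7.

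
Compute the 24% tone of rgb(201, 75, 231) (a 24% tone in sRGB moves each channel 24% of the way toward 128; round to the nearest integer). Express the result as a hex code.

A 24% tone moves each channel 24% toward 128:
  R: 201 − 17.52 = 183.48 → 183
  G: 75 + 12.72 = 87.72 → 88
  B: 231 − 24.72 = 206.28 → 206
rgb(183, 88, 206) = #B758CE.

#B758CE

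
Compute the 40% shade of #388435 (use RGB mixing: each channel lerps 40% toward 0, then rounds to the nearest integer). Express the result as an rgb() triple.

rgb(34, 79, 32)

#388435 is rgb(56, 132, 53).
A 40% shade moves each channel 40% toward 0:
  R: 56 + 0.4×(0−56) = 56 − 22.4 = 33.6 → 34
  G: 132 + 0.4×(0−132) = 132 − 52.8 = 79.2 → 79
  B: 53 + 0.4×(0−53) = 53 − 21.2 = 31.8 → 32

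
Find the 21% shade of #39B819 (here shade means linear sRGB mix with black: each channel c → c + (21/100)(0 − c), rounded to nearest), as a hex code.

#39B819 is rgb(57, 184, 25).
Per channel, c → c + 0.21(0 − c):
  R: 57 + 0.21×(0−57) = 57 − 11.97 = 45.03 → 45
  G: 184 + 0.21×(0−184) = 184 − 38.64 = 145.36 → 145
  B: 25 − 5.25 = 19.75 → 20
rgb(45, 145, 20) = #2D9114.

#2D9114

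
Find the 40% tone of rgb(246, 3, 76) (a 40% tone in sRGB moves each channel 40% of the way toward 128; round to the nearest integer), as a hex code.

#C73561

Per channel, c → c + 0.4(128 − c):
  R: 246 + 0.4×(128−246) = 246 − 47.2 = 198.8 → 199
  G: 3 + 50 = 53 → 53
  B: 76 + 0.4×(128−76) = 76 + 20.8 = 96.8 → 97
rgb(199, 53, 97) = #C73561.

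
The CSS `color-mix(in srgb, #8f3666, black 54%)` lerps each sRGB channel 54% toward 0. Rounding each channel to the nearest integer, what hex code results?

#8f3666 is rgb(143, 54, 102).
Per channel, c → c + 0.54(0 − c):
  R: 143 − 77.22 = 65.78 → 66
  G: 54 + 0.54×(0−54) = 54 − 29.16 = 24.84 → 25
  B: 102 − 55.08 = 46.92 → 47
rgb(66, 25, 47) = #42192f.

#42192f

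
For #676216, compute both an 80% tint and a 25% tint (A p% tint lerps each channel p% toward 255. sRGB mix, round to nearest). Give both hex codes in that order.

#e1e0d0, #8d8950

#676216 is rgb(103, 98, 22).
80% tint:
  R: 103 + 121.6 = 224.6 → 225
  G: 98 + 0.8×(255−98) = 98 + 125.6 = 223.6 → 224
  B: 22 + 0.8×(255−22) = 22 + 186.4 = 208.4 → 208
  → #e1e0d0
25% tint:
  R: 103 + 38 = 141 → 141
  G: 98 + 39.25 = 137.25 → 137
  B: 22 + 58.25 = 80.25 → 80
  → #8d8950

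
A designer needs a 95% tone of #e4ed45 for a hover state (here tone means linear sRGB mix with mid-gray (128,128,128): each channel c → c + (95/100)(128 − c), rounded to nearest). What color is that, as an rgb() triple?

#e4ed45 is rgb(228, 237, 69).
Lerp each channel 95% toward 128:
  R: 228 − 95 = 133 → 133
  G: 237 + 0.95×(128−237) = 237 − 103.55 = 133.45 → 133
  B: 69 + 56.05 = 125.05 → 125

rgb(133, 133, 125)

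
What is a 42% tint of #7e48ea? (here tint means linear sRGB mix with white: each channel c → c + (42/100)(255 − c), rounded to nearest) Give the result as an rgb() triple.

rgb(180, 149, 243)

#7e48ea is rgb(126, 72, 234).
A 42% tint moves each channel 42% toward 255:
  R: 126 + 54.18 = 180.18 → 180
  G: 72 + 76.86 = 148.86 → 149
  B: 234 + 0.42×(255−234) = 234 + 8.82 = 242.82 → 243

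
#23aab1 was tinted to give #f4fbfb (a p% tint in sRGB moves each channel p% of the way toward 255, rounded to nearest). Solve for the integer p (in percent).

95%

#23aab1 is rgb(35, 170, 177); #f4fbfb is rgb(244, 251, 251).
On the R channel (widest range): 244 ≈ 35 + (p/100)(255 − 35), so p ≈ 100×(244 − 35)/(255 − 35) = 20900/220 = 95.00.
p = 95 reproduces all three channels after rounding.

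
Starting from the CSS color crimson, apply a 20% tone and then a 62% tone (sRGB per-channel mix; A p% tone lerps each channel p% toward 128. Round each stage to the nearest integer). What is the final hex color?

#9C5F6B

CSS crimson is rgb(220, 20, 60).
A 20% tone moves each channel 20% toward 128:
  R: 220 − 18.4 = 201.6 → 202
  G: 20 + 21.6 = 41.6 → 42
  B: 60 + 13.6 = 73.6 → 74
After the tone: rgb(202, 42, 74) = #CA2A4A.
A 62% tone moves each channel 62% toward 128:
  R: 202 − 45.88 = 156.12 → 156
  G: 42 + 53.32 = 95.32 → 95
  B: 74 + 0.62×(128−74) = 74 + 33.48 = 107.48 → 107
rgb(156, 95, 107) = #9C5F6B.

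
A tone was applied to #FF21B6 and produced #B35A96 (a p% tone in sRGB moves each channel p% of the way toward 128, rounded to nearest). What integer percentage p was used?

#FF21B6 is rgb(255, 33, 182); #B35A96 is rgb(179, 90, 150).
On the R channel (widest range): 179 ≈ 255 + (p/100)(128 − 255), so p ≈ 100×(179 − 255)/(128 − 255) = -7600/-127 = 59.84.
p = 60 reproduces all three channels after rounding.

60%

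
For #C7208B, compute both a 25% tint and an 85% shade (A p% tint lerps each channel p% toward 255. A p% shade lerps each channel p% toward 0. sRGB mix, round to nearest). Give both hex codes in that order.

#D558A8, #1E0515

#C7208B is rgb(199, 32, 139).
25% tint:
  R: 199 + 0.25×(255−199) = 199 + 14 = 213 → 213
  G: 32 + 55.75 = 87.75 → 88
  B: 139 + 29 = 168 → 168
  → #D558A8
85% shade:
  R: 199 + 0.85×(0−199) = 199 − 169.15 = 29.85 → 30
  G: 32 − 27.2 = 4.8 → 5
  B: 139 + 0.85×(0−139) = 139 − 118.15 = 20.85 → 21
  → #1E0515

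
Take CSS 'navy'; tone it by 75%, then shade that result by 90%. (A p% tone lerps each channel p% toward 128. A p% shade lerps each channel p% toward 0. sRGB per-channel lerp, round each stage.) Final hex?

CSS navy is rgb(0, 0, 128).
Per channel, c → c + 0.75(128 − c):
  R: 0 + 96 = 96 → 96
  G: 0 + 0.75×(128−0) = 0 + 96 = 96 → 96
  B: 128 + 0 = 128 → 128
After the tone: rgb(96, 96, 128) = #606080.
Lerp each channel 90% toward 0:
  R: 96 − 86.4 = 9.6 → 10
  G: 96 + 0.9×(0−96) = 96 − 86.4 = 9.6 → 10
  B: 128 + 0.9×(0−128) = 128 − 115.2 = 12.8 → 13
rgb(10, 10, 13) = #0A0A0D.

#0A0A0D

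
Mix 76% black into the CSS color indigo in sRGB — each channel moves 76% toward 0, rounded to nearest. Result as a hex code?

CSS indigo is rgb(75, 0, 130).
Lerp each channel 76% toward 0:
  R: 75 − 57 = 18 → 18
  G: 0 + 0.76×(0−0) = 0 + 0 = 0 → 0
  B: 130 + 0.76×(0−130) = 130 − 98.8 = 31.2 → 31
rgb(18, 0, 31) = #12001F.

#12001F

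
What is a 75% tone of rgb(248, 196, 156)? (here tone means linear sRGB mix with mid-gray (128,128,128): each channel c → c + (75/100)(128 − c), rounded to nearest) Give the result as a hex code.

#9E9187

Per channel, c → c + 0.75(128 − c):
  R: 248 + 0.75×(128−248) = 248 − 90 = 158 → 158
  G: 196 + 0.75×(128−196) = 196 − 51 = 145 → 145
  B: 156 + 0.75×(128−156) = 156 − 21 = 135 → 135
rgb(158, 145, 135) = #9E9187.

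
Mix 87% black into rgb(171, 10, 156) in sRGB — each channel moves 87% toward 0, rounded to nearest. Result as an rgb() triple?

An 87% shade moves each channel 87% toward 0:
  R: 171 − 148.77 = 22.23 → 22
  G: 10 − 8.7 = 1.3 → 1
  B: 156 − 135.72 = 20.28 → 20

rgb(22, 1, 20)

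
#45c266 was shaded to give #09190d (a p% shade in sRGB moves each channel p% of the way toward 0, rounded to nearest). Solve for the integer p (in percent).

87%

#45c266 is rgb(69, 194, 102); #09190d is rgb(9, 25, 13).
On the G channel (widest range): 25 ≈ 194 + (p/100)(0 − 194), so p ≈ 100×(25 − 194)/(0 − 194) = -16900/-194 = 87.11.
p = 87 reproduces all three channels after rounding.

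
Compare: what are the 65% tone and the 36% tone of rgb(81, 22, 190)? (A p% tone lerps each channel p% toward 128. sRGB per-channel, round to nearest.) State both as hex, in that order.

65% tone:
  R: 81 + 30.55 = 111.55 → 112
  G: 22 + 68.9 = 90.9 → 91
  B: 190 + 0.65×(128−190) = 190 − 40.3 = 149.7 → 150
  → #705B96
36% tone:
  R: 81 + 16.92 = 97.92 → 98
  G: 22 + 0.36×(128−22) = 22 + 38.16 = 60.16 → 60
  B: 190 + 0.36×(128−190) = 190 − 22.32 = 167.68 → 168
  → #623CA8

#705B96, #623CA8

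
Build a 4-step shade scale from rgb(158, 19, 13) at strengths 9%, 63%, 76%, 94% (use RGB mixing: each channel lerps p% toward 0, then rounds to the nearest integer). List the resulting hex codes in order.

9%: (158 − 14.22 = 143.78→144, 19 − 1.71 = 17.29→17, 13 − 1.17 = 11.83→12) → #90110c
63%: (158 − 99.54 = 58.46→58, 19 − 11.97 = 7.03→7, 13 − 8.19 = 4.81→5) → #3a0705
76%: (158 − 120.08 = 37.92→38, 19 − 14.44 = 4.56→5, 13 − 9.88 = 3.12→3) → #260503
94%: (158 − 148.52 = 9.48→9, 19 − 17.86 = 1.14→1, 13 − 12.22 = 0.78→1) → #090101

#90110c, #3a0705, #260503, #090101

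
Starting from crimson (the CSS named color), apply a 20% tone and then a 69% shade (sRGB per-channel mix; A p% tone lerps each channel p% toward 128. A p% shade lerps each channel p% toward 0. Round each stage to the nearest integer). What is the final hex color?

#3F0D17

CSS crimson is rgb(220, 20, 60).
A 20% tone moves each channel 20% toward 128:
  R: 220 + 0.2×(128−220) = 220 − 18.4 = 201.6 → 202
  G: 20 + 0.2×(128−20) = 20 + 21.6 = 41.6 → 42
  B: 60 + 13.6 = 73.6 → 74
After the tone: rgb(202, 42, 74) = #CA2A4A.
A 69% shade moves each channel 69% toward 0:
  R: 202 + 0.69×(0−202) = 202 − 139.38 = 62.62 → 63
  G: 42 − 28.98 = 13.02 → 13
  B: 74 + 0.69×(0−74) = 74 − 51.06 = 22.94 → 23
rgb(63, 13, 23) = #3F0D17.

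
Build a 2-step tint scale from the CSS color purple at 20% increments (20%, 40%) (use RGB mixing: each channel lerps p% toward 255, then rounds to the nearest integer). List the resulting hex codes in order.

#993399, #b366b3

CSS purple is rgb(128, 0, 128).
20%: (128 + 25.4 = 153.4→153, 0 + 51 = 51→51, 128 + 25.4 = 153.4→153) → #993399
40%: (128 + 50.8 = 178.8→179, 0 + 102 = 102→102, 128 + 50.8 = 178.8→179) → #b366b3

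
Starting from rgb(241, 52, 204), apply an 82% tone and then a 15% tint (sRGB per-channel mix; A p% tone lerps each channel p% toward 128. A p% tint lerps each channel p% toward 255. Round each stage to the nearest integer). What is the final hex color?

Per channel, c → c + 0.82(128 − c):
  R: 241 + 0.82×(128−241) = 241 − 92.66 = 148.34 → 148
  G: 52 + 0.82×(128−52) = 52 + 62.32 = 114.32 → 114
  B: 204 + 0.82×(128−204) = 204 − 62.32 = 141.68 → 142
After the tone: rgb(148, 114, 142) = #94728e.
Lerp each channel 15% toward 255:
  R: 148 + 16.05 = 164.05 → 164
  G: 114 + 21.15 = 135.15 → 135
  B: 142 + 16.95 = 158.95 → 159
rgb(164, 135, 159) = #a4879f.

#a4879f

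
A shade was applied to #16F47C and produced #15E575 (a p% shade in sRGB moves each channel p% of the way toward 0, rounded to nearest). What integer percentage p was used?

6%

#16F47C is rgb(22, 244, 124); #15E575 is rgb(21, 229, 117).
On the G channel (widest range): 229 ≈ 244 + (p/100)(0 − 244), so p ≈ 100×(229 − 244)/(0 − 244) = -1500/-244 = 6.15.
p = 6 reproduces all three channels after rounding.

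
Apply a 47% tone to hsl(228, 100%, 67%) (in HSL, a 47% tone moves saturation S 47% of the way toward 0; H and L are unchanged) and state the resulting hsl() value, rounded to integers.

S moves 47% from 100 toward 0: 100 − 47 = 53 → 53.
H and L are unchanged.

hsl(228, 53%, 67%)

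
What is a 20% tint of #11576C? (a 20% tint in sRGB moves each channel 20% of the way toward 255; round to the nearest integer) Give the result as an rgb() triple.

#11576C is rgb(17, 87, 108).
Lerp each channel 20% toward 255:
  R: 17 + 0.2×(255−17) = 17 + 47.6 = 64.6 → 65
  G: 87 + 0.2×(255−87) = 87 + 33.6 = 120.6 → 121
  B: 108 + 0.2×(255−108) = 108 + 29.4 = 137.4 → 137

rgb(65, 121, 137)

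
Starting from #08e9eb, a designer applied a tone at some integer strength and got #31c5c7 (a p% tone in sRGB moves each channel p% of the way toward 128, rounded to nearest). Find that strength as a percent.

#08e9eb is rgb(8, 233, 235); #31c5c7 is rgb(49, 197, 199).
On the R channel (widest range): 49 ≈ 8 + (p/100)(128 − 8), so p ≈ 100×(49 − 8)/(128 − 8) = 4100/120 = 34.17.
p = 34 reproduces all three channels after rounding.

34%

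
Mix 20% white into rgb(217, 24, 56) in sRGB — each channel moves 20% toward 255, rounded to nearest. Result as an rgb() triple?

rgb(225, 70, 96)

Per channel, c → c + 0.2(255 − c):
  R: 217 + 7.6 = 224.6 → 225
  G: 24 + 46.2 = 70.2 → 70
  B: 56 + 0.2×(255−56) = 56 + 39.8 = 95.8 → 96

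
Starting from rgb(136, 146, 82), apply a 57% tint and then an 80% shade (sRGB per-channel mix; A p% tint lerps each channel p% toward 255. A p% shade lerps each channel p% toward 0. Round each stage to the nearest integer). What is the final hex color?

#292a24

A 57% tint moves each channel 57% toward 255:
  R: 136 + 0.57×(255−136) = 136 + 67.83 = 203.83 → 204
  G: 146 + 62.13 = 208.13 → 208
  B: 82 + 98.61 = 180.61 → 181
After the tint: rgb(204, 208, 181) = #ccd0b5.
An 80% shade moves each channel 80% toward 0:
  R: 204 − 163.2 = 40.8 → 41
  G: 208 + 0.8×(0−208) = 208 − 166.4 = 41.6 → 42
  B: 181 − 144.8 = 36.2 → 36
rgb(41, 42, 36) = #292a24.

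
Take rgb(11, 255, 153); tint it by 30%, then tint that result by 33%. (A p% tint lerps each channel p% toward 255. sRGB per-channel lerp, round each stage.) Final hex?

A 30% tint moves each channel 30% toward 255:
  R: 11 + 0.3×(255−11) = 11 + 73.2 = 84.2 → 84
  G: 255 + 0.3×(255−255) = 255 + 0 = 255 → 255
  B: 153 + 0.3×(255−153) = 153 + 30.6 = 183.6 → 184
After the tint: rgb(84, 255, 184) = #54FFB8.
A 33% tint moves each channel 33% toward 255:
  R: 84 + 0.33×(255−84) = 84 + 56.43 = 140.43 → 140
  G: 255 + 0.33×(255−255) = 255 + 0 = 255 → 255
  B: 184 + 0.33×(255−184) = 184 + 23.43 = 207.43 → 207
rgb(140, 255, 207) = #8CFFCF.

#8CFFCF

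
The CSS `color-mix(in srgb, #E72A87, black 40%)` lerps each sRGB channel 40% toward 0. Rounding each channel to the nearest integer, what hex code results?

#8B1951

#E72A87 is rgb(231, 42, 135).
A 40% shade moves each channel 40% toward 0:
  R: 231 + 0.4×(0−231) = 231 − 92.4 = 138.6 → 139
  G: 42 − 16.8 = 25.2 → 25
  B: 135 + 0.4×(0−135) = 135 − 54 = 81 → 81
rgb(139, 25, 81) = #8B1951.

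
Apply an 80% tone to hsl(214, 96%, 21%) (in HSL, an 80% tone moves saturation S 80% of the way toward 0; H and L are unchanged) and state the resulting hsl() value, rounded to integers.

S moves 80% from 96 toward 0: 96 − 76.8 = 19.2 → 19.
H and L are unchanged.

hsl(214, 19%, 21%)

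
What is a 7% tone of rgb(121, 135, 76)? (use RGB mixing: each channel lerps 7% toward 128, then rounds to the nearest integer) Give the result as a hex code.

#798750

A 7% tone moves each channel 7% toward 128:
  R: 121 + 0.49 = 121.49 → 121
  G: 135 + 0.07×(128−135) = 135 − 0.49 = 134.51 → 135
  B: 76 + 3.64 = 79.64 → 80
rgb(121, 135, 80) = #798750.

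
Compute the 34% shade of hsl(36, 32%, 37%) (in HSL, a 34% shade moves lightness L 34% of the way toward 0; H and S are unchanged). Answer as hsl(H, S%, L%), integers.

L moves 34% from 37 toward 0: 37 − 12.58 = 24.42 → 24.
H and S are unchanged.

hsl(36, 32%, 24%)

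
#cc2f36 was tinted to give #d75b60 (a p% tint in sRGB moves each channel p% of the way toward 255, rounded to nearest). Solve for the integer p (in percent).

21%

#cc2f36 is rgb(204, 47, 54); #d75b60 is rgb(215, 91, 96).
On the G channel (widest range): 91 ≈ 47 + (p/100)(255 − 47), so p ≈ 100×(91 − 47)/(255 − 47) = 4400/208 = 21.15.
p = 21 reproduces all three channels after rounding.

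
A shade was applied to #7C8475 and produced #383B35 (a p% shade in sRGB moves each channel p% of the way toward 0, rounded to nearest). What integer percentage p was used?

55%

#7C8475 is rgb(124, 132, 117); #383B35 is rgb(56, 59, 53).
On the G channel (widest range): 59 ≈ 132 + (p/100)(0 − 132), so p ≈ 100×(59 − 132)/(0 − 132) = -7300/-132 = 55.30.
p = 55 reproduces all three channels after rounding.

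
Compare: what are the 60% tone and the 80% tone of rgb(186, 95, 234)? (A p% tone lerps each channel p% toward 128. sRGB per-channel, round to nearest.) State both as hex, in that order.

#9773AA, #8C7995

60% tone:
  R: 186 − 34.8 = 151.2 → 151
  G: 95 + 0.6×(128−95) = 95 + 19.8 = 114.8 → 115
  B: 234 + 0.6×(128−234) = 234 − 63.6 = 170.4 → 170
  → #9773AA
80% tone:
  R: 186 + 0.8×(128−186) = 186 − 46.4 = 139.6 → 140
  G: 95 + 0.8×(128−95) = 95 + 26.4 = 121.4 → 121
  B: 234 − 84.8 = 149.2 → 149
  → #8C7995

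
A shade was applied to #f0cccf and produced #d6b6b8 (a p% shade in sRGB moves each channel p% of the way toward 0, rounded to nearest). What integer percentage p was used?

#f0cccf is rgb(240, 204, 207); #d6b6b8 is rgb(214, 182, 184).
On the R channel (widest range): 214 ≈ 240 + (p/100)(0 − 240), so p ≈ 100×(214 − 240)/(0 − 240) = -2600/-240 = 10.83.
p = 11 reproduces all three channels after rounding.

11%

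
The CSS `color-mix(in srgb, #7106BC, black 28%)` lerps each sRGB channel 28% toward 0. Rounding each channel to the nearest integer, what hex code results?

#7106BC is rgb(113, 6, 188).
A 28% shade moves each channel 28% toward 0:
  R: 113 − 31.64 = 81.36 → 81
  G: 6 − 1.68 = 4.32 → 4
  B: 188 − 52.64 = 135.36 → 135
rgb(81, 4, 135) = #510487.

#510487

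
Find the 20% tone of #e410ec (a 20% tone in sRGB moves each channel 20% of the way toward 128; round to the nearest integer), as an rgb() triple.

rgb(208, 38, 214)

#e410ec is rgb(228, 16, 236).
Lerp each channel 20% toward 128:
  R: 228 + 0.2×(128−228) = 228 − 20 = 208 → 208
  G: 16 + 0.2×(128−16) = 16 + 22.4 = 38.4 → 38
  B: 236 + 0.2×(128−236) = 236 − 21.6 = 214.4 → 214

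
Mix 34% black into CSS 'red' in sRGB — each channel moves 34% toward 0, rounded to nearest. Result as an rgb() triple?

CSS red is rgb(255, 0, 0).
Per channel, c → c + 0.34(0 − c):
  R: 255 − 86.7 = 168.3 → 168
  G: 0 + 0.34×(0−0) = 0 + 0 = 0 → 0
  B: 0 + 0 = 0 → 0

rgb(168, 0, 0)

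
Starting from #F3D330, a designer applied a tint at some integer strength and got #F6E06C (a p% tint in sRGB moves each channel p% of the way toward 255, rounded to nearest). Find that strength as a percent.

#F3D330 is rgb(243, 211, 48); #F6E06C is rgb(246, 224, 108).
On the B channel (widest range): 108 ≈ 48 + (p/100)(255 − 48), so p ≈ 100×(108 − 48)/(255 − 48) = 6000/207 = 28.99.
p = 29 reproduces all three channels after rounding.

29%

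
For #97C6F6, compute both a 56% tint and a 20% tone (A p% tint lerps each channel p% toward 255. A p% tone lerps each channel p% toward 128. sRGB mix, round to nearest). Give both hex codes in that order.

#97C6F6 is rgb(151, 198, 246).
56% tint:
  R: 151 + 58.24 = 209.24 → 209
  G: 198 + 0.56×(255−198) = 198 + 31.92 = 229.92 → 230
  B: 246 + 0.56×(255−246) = 246 + 5.04 = 251.04 → 251
  → #D1E6FB
20% tone:
  R: 151 − 4.6 = 146.4 → 146
  G: 198 + 0.2×(128−198) = 198 − 14 = 184 → 184
  B: 246 − 23.6 = 222.4 → 222
  → #92B8DE

#D1E6FB, #92B8DE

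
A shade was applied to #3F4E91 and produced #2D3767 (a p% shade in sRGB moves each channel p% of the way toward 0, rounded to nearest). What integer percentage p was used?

#3F4E91 is rgb(63, 78, 145); #2D3767 is rgb(45, 55, 103).
On the B channel (widest range): 103 ≈ 145 + (p/100)(0 − 145), so p ≈ 100×(103 − 145)/(0 − 145) = -4200/-145 = 28.97.
p = 29 reproduces all three channels after rounding.

29%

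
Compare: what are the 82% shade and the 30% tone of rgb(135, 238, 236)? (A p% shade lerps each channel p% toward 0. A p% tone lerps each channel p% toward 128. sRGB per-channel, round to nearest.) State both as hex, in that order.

82% shade:
  R: 135 − 110.7 = 24.3 → 24
  G: 238 + 0.82×(0−238) = 238 − 195.16 = 42.84 → 43
  B: 236 + 0.82×(0−236) = 236 − 193.52 = 42.48 → 42
  → #182B2A
30% tone:
  R: 135 + 0.3×(128−135) = 135 − 2.1 = 132.9 → 133
  G: 238 − 33 = 205 → 205
  B: 236 + 0.3×(128−236) = 236 − 32.4 = 203.6 → 204
  → #85CDCC

#182B2A, #85CDCC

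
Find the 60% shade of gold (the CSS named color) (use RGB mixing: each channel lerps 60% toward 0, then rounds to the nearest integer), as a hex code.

#665600

CSS gold is rgb(255, 215, 0).
Per channel, c → c + 0.6(0 − c):
  R: 255 + 0.6×(0−255) = 255 − 153 = 102 → 102
  G: 215 − 129 = 86 → 86
  B: 0 + 0 = 0 → 0
rgb(102, 86, 0) = #665600.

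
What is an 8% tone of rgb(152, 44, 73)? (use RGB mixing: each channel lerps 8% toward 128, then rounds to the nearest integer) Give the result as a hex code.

Lerp each channel 8% toward 128:
  R: 152 + 0.08×(128−152) = 152 − 1.92 = 150.08 → 150
  G: 44 + 6.72 = 50.72 → 51
  B: 73 + 0.08×(128−73) = 73 + 4.4 = 77.4 → 77
rgb(150, 51, 77) = #96334D.

#96334D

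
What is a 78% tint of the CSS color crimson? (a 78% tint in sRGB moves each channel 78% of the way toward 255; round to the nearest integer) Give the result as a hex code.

#F7CBD4

CSS crimson is rgb(220, 20, 60).
Lerp each channel 78% toward 255:
  R: 220 + 27.3 = 247.3 → 247
  G: 20 + 0.78×(255−20) = 20 + 183.3 = 203.3 → 203
  B: 60 + 0.78×(255−60) = 60 + 152.1 = 212.1 → 212
rgb(247, 203, 212) = #F7CBD4.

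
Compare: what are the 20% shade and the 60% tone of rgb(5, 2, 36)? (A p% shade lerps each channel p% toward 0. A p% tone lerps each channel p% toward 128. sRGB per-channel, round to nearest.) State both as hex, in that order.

#04021d, #4f4e5b

20% shade:
  R: 5 − 1 = 4 → 4
  G: 2 + 0.2×(0−2) = 2 − 0.4 = 1.6 → 2
  B: 36 + 0.2×(0−36) = 36 − 7.2 = 28.8 → 29
  → #04021d
60% tone:
  R: 5 + 0.6×(128−5) = 5 + 73.8 = 78.8 → 79
  G: 2 + 0.6×(128−2) = 2 + 75.6 = 77.6 → 78
  B: 36 + 0.6×(128−36) = 36 + 55.2 = 91.2 → 91
  → #4f4e5b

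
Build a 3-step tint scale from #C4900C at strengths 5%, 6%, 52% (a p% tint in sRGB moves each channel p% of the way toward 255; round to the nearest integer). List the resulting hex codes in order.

#C4900C is rgb(196, 144, 12).
5%: (196 + 2.95 = 198.95→199, 144 + 5.55 = 149.55→150, 12 + 12.15 = 24.15→24) → #C79618
6%: (196 + 3.54 = 199.54→200, 144 + 6.66 = 150.66→151, 12 + 14.58 = 26.58→27) → #C8971B
52%: (196 + 30.68 = 226.68→227, 144 + 57.72 = 201.72→202, 12 + 126.36 = 138.36→138) → #E3CA8A

#C79618, #C8971B, #E3CA8A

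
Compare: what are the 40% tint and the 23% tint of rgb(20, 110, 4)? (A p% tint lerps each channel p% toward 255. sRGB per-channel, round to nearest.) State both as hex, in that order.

#72a868, #4a8f3e

40% tint:
  R: 20 + 94 = 114 → 114
  G: 110 + 0.4×(255−110) = 110 + 58 = 168 → 168
  B: 4 + 100.4 = 104.4 → 104
  → #72a868
23% tint:
  R: 20 + 0.23×(255−20) = 20 + 54.05 = 74.05 → 74
  G: 110 + 0.23×(255−110) = 110 + 33.35 = 143.35 → 143
  B: 4 + 0.23×(255−4) = 4 + 57.73 = 61.73 → 62
  → #4a8f3e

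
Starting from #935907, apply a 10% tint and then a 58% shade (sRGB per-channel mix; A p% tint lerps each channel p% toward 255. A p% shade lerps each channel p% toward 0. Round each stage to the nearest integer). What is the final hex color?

#422D0D

#935907 is rgb(147, 89, 7).
Per channel, c → c + 0.1(255 − c):
  R: 147 + 10.8 = 157.8 → 158
  G: 89 + 16.6 = 105.6 → 106
  B: 7 + 24.8 = 31.8 → 32
After the tint: rgb(158, 106, 32) = #9E6A20.
A 58% shade moves each channel 58% toward 0:
  R: 158 + 0.58×(0−158) = 158 − 91.64 = 66.36 → 66
  G: 106 − 61.48 = 44.52 → 45
  B: 32 + 0.58×(0−32) = 32 − 18.56 = 13.44 → 13
rgb(66, 45, 13) = #422D0D.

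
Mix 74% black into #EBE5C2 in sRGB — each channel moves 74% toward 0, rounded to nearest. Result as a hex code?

#EBE5C2 is rgb(235, 229, 194).
A 74% shade moves each channel 74% toward 0:
  R: 235 + 0.74×(0−235) = 235 − 173.9 = 61.1 → 61
  G: 229 + 0.74×(0−229) = 229 − 169.46 = 59.54 → 60
  B: 194 + 0.74×(0−194) = 194 − 143.56 = 50.44 → 50
rgb(61, 60, 50) = #3D3C32.

#3D3C32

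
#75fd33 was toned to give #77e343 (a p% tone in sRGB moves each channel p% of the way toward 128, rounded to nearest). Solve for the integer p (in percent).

#75fd33 is rgb(117, 253, 51); #77e343 is rgb(119, 227, 67).
On the G channel (widest range): 227 ≈ 253 + (p/100)(128 − 253), so p ≈ 100×(227 − 253)/(128 − 253) = -2600/-125 = 20.80.
p = 21 reproduces all three channels after rounding.

21%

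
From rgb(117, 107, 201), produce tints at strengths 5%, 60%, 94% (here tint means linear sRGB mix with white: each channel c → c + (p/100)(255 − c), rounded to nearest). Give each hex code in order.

5%: (117 + 6.9 = 123.9→124, 107 + 7.4 = 114.4→114, 201 + 2.7 = 203.7→204) → #7c72cc
60%: (117 + 82.8 = 199.8→200, 107 + 88.8 = 195.8→196, 201 + 32.4 = 233.4→233) → #c8c4e9
94%: (117 + 129.72 = 246.72→247, 107 + 139.12 = 246.12→246, 201 + 50.76 = 251.76→252) → #f7f6fc

#7c72cc, #c8c4e9, #f7f6fc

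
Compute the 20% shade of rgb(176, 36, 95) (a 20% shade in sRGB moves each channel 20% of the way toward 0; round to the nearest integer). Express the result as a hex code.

Lerp each channel 20% toward 0:
  R: 176 − 35.2 = 140.8 → 141
  G: 36 − 7.2 = 28.8 → 29
  B: 95 + 0.2×(0−95) = 95 − 19 = 76 → 76
rgb(141, 29, 76) = #8D1D4C.

#8D1D4C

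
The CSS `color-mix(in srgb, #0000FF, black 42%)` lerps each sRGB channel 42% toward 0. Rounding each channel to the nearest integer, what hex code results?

#000094

#0000FF is rgb(0, 0, 255).
Per channel, c → c + 0.42(0 − c):
  R: 0 + 0 = 0 → 0
  G: 0 + 0.42×(0−0) = 0 + 0 = 0 → 0
  B: 255 − 107.1 = 147.9 → 148
rgb(0, 0, 148) = #000094.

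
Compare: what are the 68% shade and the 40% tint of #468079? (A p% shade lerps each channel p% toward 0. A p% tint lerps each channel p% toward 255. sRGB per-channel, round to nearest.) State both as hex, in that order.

#162927, #90b3af

#468079 is rgb(70, 128, 121).
68% shade:
  R: 70 − 47.6 = 22.4 → 22
  G: 128 − 87.04 = 40.96 → 41
  B: 121 + 0.68×(0−121) = 121 − 82.28 = 38.72 → 39
  → #162927
40% tint:
  R: 70 + 74 = 144 → 144
  G: 128 + 0.4×(255−128) = 128 + 50.8 = 178.8 → 179
  B: 121 + 0.4×(255−121) = 121 + 53.6 = 174.6 → 175
  → #90b3af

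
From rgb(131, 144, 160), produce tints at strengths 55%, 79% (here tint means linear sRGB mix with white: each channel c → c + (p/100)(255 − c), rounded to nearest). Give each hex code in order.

55%: (131 + 68.2 = 199.2→199, 144 + 61.05 = 205.05→205, 160 + 52.25 = 212.25→212) → #c7cdd4
79%: (131 + 97.96 = 228.96→229, 144 + 87.69 = 231.69→232, 160 + 75.05 = 235.05→235) → #e5e8eb

#c7cdd4, #e5e8eb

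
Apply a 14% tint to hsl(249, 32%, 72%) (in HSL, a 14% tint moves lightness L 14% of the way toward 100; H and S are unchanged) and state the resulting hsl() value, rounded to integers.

hsl(249, 32%, 76%)

L moves 14% from 72 toward 100: 72 + 3.92 = 75.92 → 76.
H and S are unchanged.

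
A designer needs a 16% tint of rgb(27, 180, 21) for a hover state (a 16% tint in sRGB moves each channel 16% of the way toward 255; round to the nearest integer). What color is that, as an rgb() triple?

Lerp each channel 16% toward 255:
  R: 27 + 36.48 = 63.48 → 63
  G: 180 + 0.16×(255−180) = 180 + 12 = 192 → 192
  B: 21 + 37.44 = 58.44 → 58

rgb(63, 192, 58)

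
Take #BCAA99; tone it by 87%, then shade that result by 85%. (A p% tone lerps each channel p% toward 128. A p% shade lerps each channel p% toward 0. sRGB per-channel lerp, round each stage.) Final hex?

#BCAA99 is rgb(188, 170, 153).
An 87% tone moves each channel 87% toward 128:
  R: 188 − 52.2 = 135.8 → 136
  G: 170 + 0.87×(128−170) = 170 − 36.54 = 133.46 → 133
  B: 153 + 0.87×(128−153) = 153 − 21.75 = 131.25 → 131
After the tone: rgb(136, 133, 131) = #888583.
Lerp each channel 85% toward 0:
  R: 136 + 0.85×(0−136) = 136 − 115.6 = 20.4 → 20
  G: 133 + 0.85×(0−133) = 133 − 113.05 = 19.95 → 20
  B: 131 + 0.85×(0−131) = 131 − 111.35 = 19.65 → 20
rgb(20, 20, 20) = #141414.

#141414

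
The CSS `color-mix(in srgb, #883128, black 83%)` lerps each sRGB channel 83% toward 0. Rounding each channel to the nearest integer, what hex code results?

#170807

#883128 is rgb(136, 49, 40).
Lerp each channel 83% toward 0:
  R: 136 + 0.83×(0−136) = 136 − 112.88 = 23.12 → 23
  G: 49 + 0.83×(0−49) = 49 − 40.67 = 8.33 → 8
  B: 40 + 0.83×(0−40) = 40 − 33.2 = 6.8 → 7
rgb(23, 8, 7) = #170807.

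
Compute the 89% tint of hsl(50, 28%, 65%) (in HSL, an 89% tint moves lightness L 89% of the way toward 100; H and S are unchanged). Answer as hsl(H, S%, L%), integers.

L moves 89% from 65 toward 100: 65 + 31.15 = 96.15 → 96.
H and S are unchanged.

hsl(50, 28%, 96%)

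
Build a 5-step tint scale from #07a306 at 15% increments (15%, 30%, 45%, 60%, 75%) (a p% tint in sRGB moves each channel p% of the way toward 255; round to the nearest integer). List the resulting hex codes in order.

#07a306 is rgb(7, 163, 6).
15%: (7 + 37.2 = 44.2→44, 163 + 13.8 = 176.8→177, 6 + 37.35 = 43.35→43) → #2cb12b
30%: (7 + 74.4 = 81.4→81, 163 + 27.6 = 190.6→191, 6 + 74.7 = 80.7→81) → #51bf51
45%: (7 + 111.6 = 118.6→119, 163 + 41.4 = 204.4→204, 6 + 112.05 = 118.05→118) → #77cc76
60%: (7 + 148.8 = 155.8→156, 163 + 55.2 = 218.2→218, 6 + 149.4 = 155.4→155) → #9cda9b
75%: (7 + 186 = 193→193, 163 + 69 = 232→232, 6 + 186.75 = 192.75→193) → #c1e8c1

#2cb12b, #51bf51, #77cc76, #9cda9b, #c1e8c1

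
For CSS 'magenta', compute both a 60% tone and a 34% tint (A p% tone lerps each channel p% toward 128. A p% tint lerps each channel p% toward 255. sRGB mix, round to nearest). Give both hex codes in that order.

#b34db3, #ff57ff

CSS magenta is rgb(255, 0, 255).
60% tone:
  R: 255 − 76.2 = 178.8 → 179
  G: 0 + 0.6×(128−0) = 0 + 76.8 = 76.8 → 77
  B: 255 + 0.6×(128−255) = 255 − 76.2 = 178.8 → 179
  → #b34db3
34% tint:
  R: 255 + 0.34×(255−255) = 255 + 0 = 255 → 255
  G: 0 + 0.34×(255−0) = 0 + 86.7 = 86.7 → 87
  B: 255 + 0 = 255 → 255
  → #ff57ff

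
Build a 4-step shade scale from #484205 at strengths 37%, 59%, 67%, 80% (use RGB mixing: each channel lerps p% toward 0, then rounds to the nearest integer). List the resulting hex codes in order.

#484205 is rgb(72, 66, 5).
37%: (72 − 26.64 = 45.36→45, 66 − 24.42 = 41.58→42, 5 − 1.85 = 3.15→3) → #2d2a03
59%: (72 − 42.48 = 29.52→30, 66 − 38.94 = 27.06→27, 5 − 2.95 = 2.05→2) → #1e1b02
67%: (72 − 48.24 = 23.76→24, 66 − 44.22 = 21.78→22, 5 − 3.35 = 1.65→2) → #181602
80%: (72 − 57.6 = 14.4→14, 66 − 52.8 = 13.2→13, 5 − 4 = 1→1) → #0e0d01

#2d2a03, #1e1b02, #181602, #0e0d01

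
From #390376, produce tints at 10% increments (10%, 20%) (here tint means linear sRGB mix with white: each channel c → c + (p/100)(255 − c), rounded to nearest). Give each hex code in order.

#4D1C84, #613591

#390376 is rgb(57, 3, 118).
10%: (57 + 19.8 = 76.8→77, 3 + 25.2 = 28.2→28, 118 + 13.7 = 131.7→132) → #4D1C84
20%: (57 + 39.6 = 96.6→97, 3 + 50.4 = 53.4→53, 118 + 27.4 = 145.4→145) → #613591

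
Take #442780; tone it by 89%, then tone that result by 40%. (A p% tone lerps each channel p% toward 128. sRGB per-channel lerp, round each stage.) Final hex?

#7C7A80

#442780 is rgb(68, 39, 128).
An 89% tone moves each channel 89% toward 128:
  R: 68 + 53.4 = 121.4 → 121
  G: 39 + 79.21 = 118.21 → 118
  B: 128 + 0.89×(128−128) = 128 + 0 = 128 → 128
After the tone: rgb(121, 118, 128) = #797680.
Lerp each channel 40% toward 128:
  R: 121 + 2.8 = 123.8 → 124
  G: 118 + 4 = 122 → 122
  B: 128 + 0 = 128 → 128
rgb(124, 122, 128) = #7C7A80.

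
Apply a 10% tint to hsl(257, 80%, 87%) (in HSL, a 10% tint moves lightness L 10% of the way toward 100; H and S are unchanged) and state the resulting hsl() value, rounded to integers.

L moves 10% from 87 toward 100: 87 + 1.3 = 88.3 → 88.
H and S are unchanged.

hsl(257, 80%, 88%)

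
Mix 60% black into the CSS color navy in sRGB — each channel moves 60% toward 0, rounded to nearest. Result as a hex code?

CSS navy is rgb(0, 0, 128).
Lerp each channel 60% toward 0:
  R: 0 + 0.6×(0−0) = 0 + 0 = 0 → 0
  G: 0 + 0 = 0 → 0
  B: 128 + 0.6×(0−128) = 128 − 76.8 = 51.2 → 51
rgb(0, 0, 51) = #000033.

#000033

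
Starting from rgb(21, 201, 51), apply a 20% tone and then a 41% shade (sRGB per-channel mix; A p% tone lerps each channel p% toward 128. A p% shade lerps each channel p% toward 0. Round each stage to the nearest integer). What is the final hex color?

A 20% tone moves each channel 20% toward 128:
  R: 21 + 21.4 = 42.4 → 42
  G: 201 − 14.6 = 186.4 → 186
  B: 51 + 15.4 = 66.4 → 66
After the tone: rgb(42, 186, 66) = #2ABA42.
A 41% shade moves each channel 41% toward 0:
  R: 42 + 0.41×(0−42) = 42 − 17.22 = 24.78 → 25
  G: 186 − 76.26 = 109.74 → 110
  B: 66 − 27.06 = 38.94 → 39
rgb(25, 110, 39) = #196E27.

#196E27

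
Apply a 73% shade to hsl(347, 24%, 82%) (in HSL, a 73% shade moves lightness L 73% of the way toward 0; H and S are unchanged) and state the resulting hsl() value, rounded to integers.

L moves 73% from 82 toward 0: 82 − 59.86 = 22.14 → 22.
H and S are unchanged.

hsl(347, 24%, 22%)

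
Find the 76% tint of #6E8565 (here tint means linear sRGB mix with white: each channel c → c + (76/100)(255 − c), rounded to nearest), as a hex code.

#6E8565 is rgb(110, 133, 101).
A 76% tint moves each channel 76% toward 255:
  R: 110 + 110.2 = 220.2 → 220
  G: 133 + 92.72 = 225.72 → 226
  B: 101 + 117.04 = 218.04 → 218
rgb(220, 226, 218) = #DCE2DA.

#DCE2DA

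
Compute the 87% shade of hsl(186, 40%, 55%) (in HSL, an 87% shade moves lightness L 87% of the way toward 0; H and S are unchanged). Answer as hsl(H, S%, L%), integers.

hsl(186, 40%, 7%)

L moves 87% from 55 toward 0: 55 − 47.85 = 7.15 → 7.
H and S are unchanged.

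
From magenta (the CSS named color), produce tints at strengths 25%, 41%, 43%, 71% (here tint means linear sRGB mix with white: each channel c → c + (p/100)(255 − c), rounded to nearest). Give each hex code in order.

CSS magenta is rgb(255, 0, 255).
25%: (255→255, 0 + 63.75 = 63.75→64, 255→255) → #FF40FF
41%: (255→255, 0 + 104.55 = 104.55→105, 255→255) → #FF69FF
43%: (255→255, 0 + 109.65 = 109.65→110, 255→255) → #FF6EFF
71%: (255→255, 0 + 181.05 = 181.05→181, 255→255) → #FFB5FF

#FF40FF, #FF69FF, #FF6EFF, #FFB5FF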